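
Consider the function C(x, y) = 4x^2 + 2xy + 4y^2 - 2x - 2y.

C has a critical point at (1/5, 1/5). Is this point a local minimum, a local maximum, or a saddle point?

The Hessian of C is constant: H = [[8, 2], [2, 8]].
det(H) = 8·8 − 2² = 60.
det(H) > 0 and tr(H) = 16 > 0, so H is positive definite and the point is a local minimum.

local minimum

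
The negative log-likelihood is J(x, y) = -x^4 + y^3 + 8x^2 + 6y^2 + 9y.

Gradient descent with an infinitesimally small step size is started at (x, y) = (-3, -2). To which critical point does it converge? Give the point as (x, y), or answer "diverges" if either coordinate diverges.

J is separable, so gradient descent decouples: x follows -∂J/∂x, y follows -∂J/∂y.
∂J/∂x = -4x(x - 2)(x + 2); at x=-3 this is 60, so x decreases.
∂J/∂y = 3(y + 1)(y + 3); at y=-2 this is -3, so y increases.
The x-coordinate has no critical point in that direction and runs off to infinity.

diverges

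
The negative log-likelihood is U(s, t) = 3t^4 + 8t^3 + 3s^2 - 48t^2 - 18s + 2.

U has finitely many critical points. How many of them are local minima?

2

U separates as a function of s plus a function of t, so ∇U=0 decouples.
∂U/∂s = 6(s - 3) = 0 at s ∈ {3}; ∂U/∂t = 12t(t - 2)(t + 4) = 0 at t ∈ {-4, 0, 2}.
The Hessian is diagonal: diag(U_ss, U_tt). Second derivatives: U_ss(3)=6; U_tt(-4)=288, U_tt(0)=-96, U_tt(2)=144.
Local minima occur where both diagonal entries positive: (3, -4), (3, 2). Count: 2.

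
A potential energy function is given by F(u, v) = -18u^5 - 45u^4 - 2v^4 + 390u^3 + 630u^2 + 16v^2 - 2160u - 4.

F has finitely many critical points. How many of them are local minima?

2

F separates as a function of u plus a function of v, so ∇F=0 decouples.
∂F/∂u = -90(u - 3)(u - 1)(u + 2)(u + 4) = 0 at u ∈ {-4, -2, 1, 3}; ∂F/∂v = -8v(v - 2)(v + 2) = 0 at v ∈ {-2, 0, 2}.
The Hessian is diagonal: diag(F_uu, F_vv). Second derivatives: F_uu(-4)=6300, F_uu(-2)=-2700, F_uu(1)=2700, F_uu(3)=-6300; F_vv(-2)=-64, F_vv(0)=32, F_vv(2)=-64.
Local minima occur where both diagonal entries positive: (-4, 0), (1, 0). Count: 2.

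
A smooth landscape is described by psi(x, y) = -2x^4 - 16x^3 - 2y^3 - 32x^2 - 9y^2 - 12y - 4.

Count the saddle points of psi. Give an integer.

psi separates as a function of x plus a function of y, so ∇psi=0 decouples.
∂psi/∂x = -8x(x + 2)(x + 4) = 0 at x ∈ {-4, -2, 0}; ∂psi/∂y = -6(y + 1)(y + 2) = 0 at y ∈ {-2, -1}.
The Hessian is diagonal: diag(psi_xx, psi_yy). Second derivatives: psi_xx(-4)=-64, psi_xx(-2)=32, psi_xx(0)=-64; psi_yy(-2)=6, psi_yy(-1)=-6.
Saddle points occur where the two diagonal entries have opposite signs: (-4, -2), (-2, -1), (0, -2). Count: 3.

3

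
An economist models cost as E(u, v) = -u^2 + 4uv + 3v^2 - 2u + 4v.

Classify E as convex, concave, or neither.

E is quadratic, so its Hessian is the constant matrix H = [[-2, 4], [4, 6]].
det(H) = -28, tr(H) = 4.
det(H) < 0, so H is indefinite: neither convex nor concave.

neither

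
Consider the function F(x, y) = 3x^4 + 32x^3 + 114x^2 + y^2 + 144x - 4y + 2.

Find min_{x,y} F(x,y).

F(x,y) separates as P(x) + Q(y) + 2, so its minimum is min P + min Q + 2.
P'(x) = 12(x + 1)(x + 3)(x + 4) vanishes at x ∈ {-4, -3, -1}; Q'(y) = 2y - 4 vanishes at y ∈ {2}.
Local minima of P (where P''>0): P(-4)=-32, P(-1)=-59. Local minima of Q: Q(2)=-4.
So the global minimum of F is P(-1) + Q(2) + 2 = -59 − 4 + 2 = -61, attained at (-1, 2).

-61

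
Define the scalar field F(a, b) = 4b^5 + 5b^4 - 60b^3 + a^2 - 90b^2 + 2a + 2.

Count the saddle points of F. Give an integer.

2

F separates as a function of a plus a function of b, so ∇F=0 decouples.
∂F/∂a = 2(a + 1) = 0 at a ∈ {-1}; ∂F/∂b = 20b(b - 3)(b + 1)(b + 3) = 0 at b ∈ {-3, -1, 0, 3}.
The Hessian is diagonal: diag(F_aa, F_bb). Second derivatives: F_aa(-1)=2; F_bb(-3)=-720, F_bb(-1)=160, F_bb(0)=-180, F_bb(3)=1440.
Saddle points occur where the two diagonal entries have opposite signs: (-1, -3), (-1, 0). Count: 2.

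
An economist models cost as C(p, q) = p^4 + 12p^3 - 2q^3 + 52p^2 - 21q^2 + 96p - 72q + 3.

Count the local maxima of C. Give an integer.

1

C separates as a function of p plus a function of q, so ∇C=0 decouples.
∂C/∂p = 4(p + 2)(p + 3)(p + 4) = 0 at p ∈ {-4, -3, -2}; ∂C/∂q = -6(q + 3)(q + 4) = 0 at q ∈ {-4, -3}.
The Hessian is diagonal: diag(C_pp, C_qq). Second derivatives: C_pp(-4)=8, C_pp(-3)=-4, C_pp(-2)=8; C_qq(-4)=6, C_qq(-3)=-6.
Local maxima occur where both diagonal entries negative: (-3, -3). Count: 1.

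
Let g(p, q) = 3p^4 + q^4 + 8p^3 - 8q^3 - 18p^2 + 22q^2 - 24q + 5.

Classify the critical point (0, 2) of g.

The mixed partial ∂²g/∂p∂q is 0, so the Hessian at any point is diag(g_pp, g_qq) = diag(12(3p^2 + 4p - 3), 4(3q^2 - 12q + 11)).
At (0, 2): H = diag(-36, -4).
Both eigenvalues are negative, so H is negative definite: a local maximum.

local maximum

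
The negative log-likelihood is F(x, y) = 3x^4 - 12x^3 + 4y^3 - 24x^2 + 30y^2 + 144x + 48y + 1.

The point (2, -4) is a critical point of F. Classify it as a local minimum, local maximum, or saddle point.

local maximum

The mixed partial ∂²F/∂x∂y is 0, so the Hessian at any point is diag(F_xx, F_yy) = diag(12(3x^2 - 6x - 4), 12(2y + 5)).
At (2, -4): H = diag(-48, -36).
Both eigenvalues are negative, so H is negative definite: a local maximum.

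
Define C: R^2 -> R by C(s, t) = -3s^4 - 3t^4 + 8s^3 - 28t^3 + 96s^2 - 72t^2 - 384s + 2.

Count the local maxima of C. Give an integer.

4

C separates as a function of s plus a function of t, so ∇C=0 decouples.
∂C/∂s = -12(s - 4)(s - 2)(s + 4) = 0 at s ∈ {-4, 2, 4}; ∂C/∂t = -12t(t + 3)(t + 4) = 0 at t ∈ {-4, -3, 0}.
The Hessian is diagonal: diag(C_ss, C_tt). Second derivatives: C_ss(-4)=-576, C_ss(2)=144, C_ss(4)=-192; C_tt(-4)=-48, C_tt(-3)=36, C_tt(0)=-144.
Local maxima occur where both diagonal entries negative: (-4, -4), (-4, 0), (4, -4), (4, 0). Count: 4.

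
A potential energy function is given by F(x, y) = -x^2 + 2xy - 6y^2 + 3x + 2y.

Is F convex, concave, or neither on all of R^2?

concave

F is quadratic, so its Hessian is the constant matrix H = [[-2, 2], [2, -12]].
det(H) = 20, tr(H) = -14.
det(H) > 0 and tr(H) < 0, so H is negative definite everywhere: concave.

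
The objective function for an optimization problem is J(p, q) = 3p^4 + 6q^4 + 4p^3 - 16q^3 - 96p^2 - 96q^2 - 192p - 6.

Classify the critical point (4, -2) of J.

local minimum

The mixed partial ∂²J/∂p∂q is 0, so the Hessian at any point is diag(J_pp, J_qq) = diag(12(3p^2 + 2p - 16), 24(3q^2 - 4q - 8)).
At (4, -2): H = diag(480, 288).
Both eigenvalues are positive, so H is positive definite: a local minimum.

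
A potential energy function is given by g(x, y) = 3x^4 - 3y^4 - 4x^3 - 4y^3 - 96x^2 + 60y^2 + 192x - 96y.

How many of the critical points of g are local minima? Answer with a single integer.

g separates as a function of x plus a function of y, so ∇g=0 decouples.
∂g/∂x = 12(x - 4)(x - 1)(x + 4) = 0 at x ∈ {-4, 1, 4}; ∂g/∂y = -12(y - 2)(y - 1)(y + 4) = 0 at y ∈ {-4, 1, 2}.
The Hessian is diagonal: diag(g_xx, g_yy). Second derivatives: g_xx(-4)=480, g_xx(1)=-180, g_xx(4)=288; g_yy(-4)=-360, g_yy(1)=60, g_yy(2)=-72.
Local minima occur where both diagonal entries positive: (-4, 1), (4, 1). Count: 2.

2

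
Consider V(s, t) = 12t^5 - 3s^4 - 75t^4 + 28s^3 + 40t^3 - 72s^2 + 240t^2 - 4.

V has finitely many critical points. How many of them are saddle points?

V separates as a function of s plus a function of t, so ∇V=0 decouples.
∂V/∂s = -12s(s - 4)(s - 3) = 0 at s ∈ {0, 3, 4}; ∂V/∂t = 60t(t - 4)(t - 2)(t + 1) = 0 at t ∈ {-1, 0, 2, 4}.
The Hessian is diagonal: diag(V_ss, V_tt). Second derivatives: V_ss(0)=-144, V_ss(3)=36, V_ss(4)=-48; V_tt(-1)=-900, V_tt(0)=480, V_tt(2)=-720, V_tt(4)=2400.
Saddle points occur where the two diagonal entries have opposite signs: (0, 0), (0, 4), (3, -1), (3, 2), (4, 0), (4, 4). Count: 6.

6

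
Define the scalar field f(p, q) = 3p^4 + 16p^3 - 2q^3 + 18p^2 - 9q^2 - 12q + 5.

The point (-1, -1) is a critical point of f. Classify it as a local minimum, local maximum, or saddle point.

local maximum

The mixed partial ∂²f/∂p∂q is 0, so the Hessian at any point is diag(f_pp, f_qq) = diag(12(3p^2 + 8p + 3), -6(2q + 3)).
At (-1, -1): H = diag(-24, -6).
Both eigenvalues are negative, so H is negative definite: a local maximum.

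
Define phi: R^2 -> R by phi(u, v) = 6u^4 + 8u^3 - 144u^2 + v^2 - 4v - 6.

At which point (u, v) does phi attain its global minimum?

phi(u,v) separates as P(u) + Q(v) − 6, so its minimum is min P + min Q − 6.
P'(u) = 24u(u - 3)(u + 4) vanishes at u ∈ {-4, 0, 3}; Q'(v) = 2v - 4 vanishes at v ∈ {2}.
Local minima of P (where P''>0): P(-4)=-1280, P(3)=-594. Local minima of Q: Q(2)=-4.
So the global minimum of phi is P(-4) + Q(2) − 6 = -1280 − 4 − 6 = -1290, attained at (-4, 2).

(-4, 2)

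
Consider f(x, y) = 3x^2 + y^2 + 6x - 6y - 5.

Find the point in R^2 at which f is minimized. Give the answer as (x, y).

f(x,y) separates as P(x) + Q(y) − 5, so its minimum is min P + min Q − 5.
P'(x) = 6x + 6 vanishes at x ∈ {-1}; Q'(y) = 2y - 6 vanishes at y ∈ {3}.
Local minima of P (where P''>0): P(-1)=-3. Local minima of Q: Q(3)=-9.
So the global minimum of f is P(-1) + Q(3) − 5 = -3 − 9 − 5 = -17, attained at (-1, 3).

(-1, 3)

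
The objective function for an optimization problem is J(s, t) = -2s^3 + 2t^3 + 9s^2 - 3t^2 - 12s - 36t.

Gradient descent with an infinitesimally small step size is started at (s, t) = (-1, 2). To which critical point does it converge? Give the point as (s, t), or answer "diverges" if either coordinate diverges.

(1, 3)

J is separable, so gradient descent decouples: s follows -∂J/∂s, t follows -∂J/∂t.
∂J/∂s = -6(s - 2)(s - 1); at s=-1 this is -36, so s increases.
∂J/∂t = 6(t - 3)(t + 2); at t=2 this is -24, so t increases.
s converges to its nearest critical value 1 (a local min of the s-part); t converges to 3. The iterate converges to (1, 3).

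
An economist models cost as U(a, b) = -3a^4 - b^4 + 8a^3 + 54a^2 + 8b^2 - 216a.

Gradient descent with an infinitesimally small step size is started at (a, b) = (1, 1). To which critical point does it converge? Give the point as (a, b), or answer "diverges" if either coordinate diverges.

(2, 0)

U is separable, so gradient descent decouples: a follows -∂U/∂a, b follows -∂U/∂b.
∂U/∂a = -12(a - 3)(a - 2)(a + 3); at a=1 this is -96, so a increases.
∂U/∂b = -4b(b - 2)(b + 2); at b=1 this is 12, so b decreases.
a converges to its nearest critical value 2 (a local min of the a-part); b converges to 0. The iterate converges to (2, 0).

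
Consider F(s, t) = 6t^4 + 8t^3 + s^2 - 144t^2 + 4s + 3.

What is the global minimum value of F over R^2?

F(s,t) separates as P(s) + Q(t) + 3, so its minimum is min P + min Q + 3.
P'(s) = 2s + 4 vanishes at s ∈ {-2}; Q'(t) = 24t(t - 3)(t + 4) vanishes at t ∈ {-4, 0, 3}.
Local minima of P (where P''>0): P(-2)=-4. Local minima of Q: Q(-4)=-1280, Q(3)=-594.
So the global minimum of F is P(-2) + Q(-4) + 3 = -4 − 1280 + 3 = -1281, attained at (-2, -4).

-1281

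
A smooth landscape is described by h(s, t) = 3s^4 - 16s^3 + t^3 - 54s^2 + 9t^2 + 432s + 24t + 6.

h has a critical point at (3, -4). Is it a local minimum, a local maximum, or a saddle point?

The mixed partial ∂²h/∂s∂t is 0, so the Hessian at any point is diag(h_ss, h_tt) = diag(12(3s^2 - 8s - 9), 6(t + 3)).
At (3, -4): H = diag(-72, -6).
Both eigenvalues are negative, so H is negative definite: a local maximum.

local maximum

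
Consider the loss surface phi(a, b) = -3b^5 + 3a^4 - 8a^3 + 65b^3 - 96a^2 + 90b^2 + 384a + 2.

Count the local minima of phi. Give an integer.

phi separates as a function of a plus a function of b, so ∇phi=0 decouples.
∂phi/∂a = 12(a - 4)(a - 2)(a + 4) = 0 at a ∈ {-4, 2, 4}; ∂phi/∂b = -15b(b - 4)(b + 1)(b + 3) = 0 at b ∈ {-3, -1, 0, 4}.
The Hessian is diagonal: diag(phi_aa, phi_bb). Second derivatives: phi_aa(-4)=576, phi_aa(2)=-144, phi_aa(4)=192; phi_bb(-3)=630, phi_bb(-1)=-150, phi_bb(0)=180, phi_bb(4)=-2100.
Local minima occur where both diagonal entries positive: (-4, -3), (-4, 0), (4, -3), (4, 0). Count: 4.

4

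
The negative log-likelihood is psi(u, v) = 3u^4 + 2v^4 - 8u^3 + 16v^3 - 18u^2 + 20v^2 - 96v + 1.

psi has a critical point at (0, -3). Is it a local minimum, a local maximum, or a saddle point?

The mixed partial ∂²psi/∂u∂v is 0, so the Hessian at any point is diag(psi_uu, psi_vv) = diag(12(3u^2 - 4u - 3), 8(3v^2 + 12v + 5)).
At (0, -3): H = diag(-36, -32).
Both eigenvalues are negative, so H is negative definite: a local maximum.

local maximum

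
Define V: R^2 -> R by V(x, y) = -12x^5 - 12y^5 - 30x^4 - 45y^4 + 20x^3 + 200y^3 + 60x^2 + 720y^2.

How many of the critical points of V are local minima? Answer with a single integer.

4

V separates as a function of x plus a function of y, so ∇V=0 decouples.
∂V/∂x = -60x(x - 1)(x + 1)(x + 2) = 0 at x ∈ {-2, -1, 0, 1}; ∂V/∂y = -60y(y - 3)(y + 2)(y + 4) = 0 at y ∈ {-4, -2, 0, 3}.
The Hessian is diagonal: diag(V_xx, V_yy). Second derivatives: V_xx(-2)=360, V_xx(-1)=-120, V_xx(0)=120, V_xx(1)=-360; V_yy(-4)=3360, V_yy(-2)=-1200, V_yy(0)=1440, V_yy(3)=-6300.
Local minima occur where both diagonal entries positive: (-2, -4), (-2, 0), (0, -4), (0, 0). Count: 4.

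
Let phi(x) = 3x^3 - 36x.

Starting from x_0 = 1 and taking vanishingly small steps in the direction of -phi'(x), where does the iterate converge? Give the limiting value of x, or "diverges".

2

phi'(x) = 9(x - 2)(x + 2), so phi'(1) = -27.
Gradient descent moves in the -phi' direction, i.e. x is increasing.
The nearest critical point in that direction is x = 2, where phi'' = 36 > 0 (a local minimum). The iterate converges there.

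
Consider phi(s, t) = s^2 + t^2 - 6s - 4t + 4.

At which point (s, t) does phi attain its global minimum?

phi(s,t) separates as P(s) + Q(t) + 4, so its minimum is min P + min Q + 4.
P'(s) = 2s - 6 vanishes at s ∈ {3}; Q'(t) = 2(t - 2) vanishes at t ∈ {2}.
Local minima of P (where P''>0): P(3)=-9. Local minima of Q: Q(2)=-4.
So the global minimum of phi is P(3) + Q(2) + 4 = -9 − 4 + 4 = -9, attained at (3, 2).

(3, 2)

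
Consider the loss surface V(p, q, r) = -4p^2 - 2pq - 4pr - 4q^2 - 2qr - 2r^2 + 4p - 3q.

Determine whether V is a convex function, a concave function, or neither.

V is quadratic, so its Hessian is the constant matrix H = [[-8, -2, -4], [-2, -8, -2], [-4, -2, -4]].
Leading principal minors: -8, 60, -112.
Signs alternate −, +, − ⇒ H ≺ 0 ⇒ concave.

concave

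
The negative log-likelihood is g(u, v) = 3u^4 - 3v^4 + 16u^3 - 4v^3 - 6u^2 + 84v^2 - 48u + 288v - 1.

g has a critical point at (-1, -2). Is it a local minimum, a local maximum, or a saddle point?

saddle point

The mixed partial ∂²g/∂u∂v is 0, so the Hessian at any point is diag(g_uu, g_vv) = diag(12(3u^2 + 8u - 1), 12(-3v^2 - 2v + 14)).
At (-1, -2): H = diag(-72, 72).
The eigenvalues have opposite signs, so H is indefinite: a saddle point.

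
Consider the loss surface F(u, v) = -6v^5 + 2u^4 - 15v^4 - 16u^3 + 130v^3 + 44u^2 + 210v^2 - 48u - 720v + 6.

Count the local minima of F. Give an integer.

F separates as a function of u plus a function of v, so ∇F=0 decouples.
∂F/∂u = 8(u - 3)(u - 2)(u - 1) = 0 at u ∈ {1, 2, 3}; ∂F/∂v = -30(v - 3)(v - 1)(v + 2)(v + 4) = 0 at v ∈ {-4, -2, 1, 3}.
The Hessian is diagonal: diag(F_uu, F_vv). Second derivatives: F_uu(1)=16, F_uu(2)=-8, F_uu(3)=16; F_vv(-4)=2100, F_vv(-2)=-900, F_vv(1)=900, F_vv(3)=-2100.
Local minima occur where both diagonal entries positive: (1, -4), (1, 1), (3, -4), (3, 1). Count: 4.

4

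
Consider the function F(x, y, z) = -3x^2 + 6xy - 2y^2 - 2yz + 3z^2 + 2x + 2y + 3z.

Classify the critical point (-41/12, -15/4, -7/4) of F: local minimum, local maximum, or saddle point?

saddle point

The Hessian is constant: H = [[-6, 6, 0], [6, -4, -2], [0, -2, 6]].
Leading principal minors: Δ₁ = -6, Δ₂ = -12, Δ₃ = -48.
The minors fit neither the all-positive nor the alternating-sign pattern, so H is indefinite: a saddle point.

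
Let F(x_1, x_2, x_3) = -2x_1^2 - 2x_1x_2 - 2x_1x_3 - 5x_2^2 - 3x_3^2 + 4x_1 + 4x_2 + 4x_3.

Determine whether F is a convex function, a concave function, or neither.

F is quadratic, so its Hessian is the constant matrix H = [[-4, -2, -2], [-2, -10, 0], [-2, 0, -6]].
Leading principal minors: -4, 36, -176.
Signs alternate −, +, − ⇒ H ≺ 0 ⇒ concave.

concave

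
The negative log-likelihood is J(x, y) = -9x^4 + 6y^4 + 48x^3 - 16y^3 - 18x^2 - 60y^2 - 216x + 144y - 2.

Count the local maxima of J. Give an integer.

J separates as a function of x plus a function of y, so ∇J=0 decouples.
∂J/∂x = -36(x - 3)(x - 2)(x + 1) = 0 at x ∈ {-1, 2, 3}; ∂J/∂y = 24(y - 3)(y - 1)(y + 2) = 0 at y ∈ {-2, 1, 3}.
The Hessian is diagonal: diag(J_xx, J_yy). Second derivatives: J_xx(-1)=-432, J_xx(2)=108, J_xx(3)=-144; J_yy(-2)=360, J_yy(1)=-144, J_yy(3)=240.
Local maxima occur where both diagonal entries negative: (-1, 1), (3, 1). Count: 2.

2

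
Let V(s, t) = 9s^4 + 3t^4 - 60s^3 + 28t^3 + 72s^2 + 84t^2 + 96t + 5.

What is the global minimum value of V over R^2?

-443

V(s,t) separates as P(s) + Q(t) + 5, so its minimum is min P + min Q + 5.
P'(s) = 36s(s - 4)(s - 1) vanishes at s ∈ {0, 1, 4}; Q'(t) = 12(t + 1)(t + 2)(t + 4) vanishes at t ∈ {-4, -2, -1}.
Local minima of P (where P''>0): P(0)=0, P(4)=-384. Local minima of Q: Q(-4)=-64, Q(-1)=-37.
So the global minimum of V is P(4) + Q(-4) + 5 = -384 − 64 + 5 = -443, attained at (4, -4).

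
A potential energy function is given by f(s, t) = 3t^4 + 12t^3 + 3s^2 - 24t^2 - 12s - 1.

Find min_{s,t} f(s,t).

-397

f(s,t) separates as P(s) + Q(t) − 1, so its minimum is min P + min Q − 1.
P'(s) = 6s - 12 vanishes at s ∈ {2}; Q'(t) = 12t(t - 1)(t + 4) vanishes at t ∈ {-4, 0, 1}.
Local minima of P (where P''>0): P(2)=-12. Local minima of Q: Q(-4)=-384, Q(1)=-9.
So the global minimum of f is P(2) + Q(-4) − 1 = -12 − 384 − 1 = -397, attained at (2, -4).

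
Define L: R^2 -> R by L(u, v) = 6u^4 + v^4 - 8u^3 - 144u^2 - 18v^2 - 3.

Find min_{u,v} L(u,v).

L(u,v) separates as P(u) + Q(v) − 3, so its minimum is min P + min Q − 3.
P'(u) = 24u(u - 4)(u + 3) vanishes at u ∈ {-3, 0, 4}; Q'(v) = 4v(v - 3)(v + 3) vanishes at v ∈ {-3, 0, 3}.
Local minima of P (where P''>0): P(-3)=-594, P(4)=-1280. Local minima of Q: Q(-3)=-81, Q(3)=-81.
So the global minimum of L is P(4) + Q(-3) − 3 = -1280 − 81 − 3 = -1364, attained at (4, -3).

-1364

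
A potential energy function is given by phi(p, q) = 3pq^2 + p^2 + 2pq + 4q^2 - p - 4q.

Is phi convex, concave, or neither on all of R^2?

The term 3pq^2 is cubic, so the Hessian is not constant.
∂²phi/∂q² = 6p + 8, which takes both signs as p varies (negative for sufficiently negative p). A diagonal entry of the Hessian changing sign means the Hessian is neither positive- nor negative-semidefinite on all of R^2.

neither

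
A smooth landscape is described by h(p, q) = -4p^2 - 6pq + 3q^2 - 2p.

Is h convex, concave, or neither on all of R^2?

h is quadratic, so its Hessian is the constant matrix H = [[-8, -6], [-6, 6]].
det(H) = -84, tr(H) = -2.
det(H) < 0, so H is indefinite: neither convex nor concave.

neither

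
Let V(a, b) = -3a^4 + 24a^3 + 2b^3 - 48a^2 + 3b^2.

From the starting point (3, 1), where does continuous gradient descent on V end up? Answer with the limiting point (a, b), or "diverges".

(2, 0)

V is separable, so gradient descent decouples: a follows -∂V/∂a, b follows -∂V/∂b.
∂V/∂a = -12a(a - 4)(a - 2); at a=3 this is 36, so a decreases.
∂V/∂b = 6b(b + 1); at b=1 this is 12, so b decreases.
a converges to its nearest critical value 2 (a local min of the a-part); b converges to 0. The iterate converges to (2, 0).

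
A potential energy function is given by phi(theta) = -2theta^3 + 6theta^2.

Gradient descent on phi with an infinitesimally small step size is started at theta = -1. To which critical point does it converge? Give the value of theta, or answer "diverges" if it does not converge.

0

phi'(theta) = -6theta(theta - 2), so phi'(-1) = -18.
Gradient descent moves in the -phi' direction, i.e. theta is increasing.
The nearest critical point in that direction is theta = 0, where phi'' = 12 > 0 (a local minimum). The iterate converges there.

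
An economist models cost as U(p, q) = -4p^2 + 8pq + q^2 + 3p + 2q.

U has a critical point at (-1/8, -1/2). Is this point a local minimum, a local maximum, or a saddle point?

saddle point

The Hessian of U is constant: H = [[-8, 8], [8, 2]].
det(H) = (-8)·2 − 8² = -80.
Since det(H) < 0, H is indefinite and the critical point is a saddle point.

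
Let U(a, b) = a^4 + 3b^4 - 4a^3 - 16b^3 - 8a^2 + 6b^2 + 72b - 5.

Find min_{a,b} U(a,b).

-180

U(a,b) separates as P(a) + Q(b) − 5, so its minimum is min P + min Q − 5.
P'(a) = 4a(a - 4)(a + 1) vanishes at a ∈ {-1, 0, 4}; Q'(b) = 12(b - 3)(b - 2)(b + 1) vanishes at b ∈ {-1, 2, 3}.
Local minima of P (where P''>0): P(-1)=-3, P(4)=-128. Local minima of Q: Q(-1)=-47, Q(3)=81.
So the global minimum of U is P(4) + Q(-1) − 5 = -128 − 47 − 5 = -180, attained at (4, -1).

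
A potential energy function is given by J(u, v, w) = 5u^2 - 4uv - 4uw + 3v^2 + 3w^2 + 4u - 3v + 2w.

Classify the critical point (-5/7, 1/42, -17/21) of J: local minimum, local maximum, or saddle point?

local minimum

The Hessian is constant: H = [[10, -4, -4], [-4, 6, 0], [-4, 0, 6]].
Leading principal minors: Δ₁ = 10, Δ₂ = 44, Δ₃ = 168.
All leading minors are positive, so H is positive definite: a local minimum.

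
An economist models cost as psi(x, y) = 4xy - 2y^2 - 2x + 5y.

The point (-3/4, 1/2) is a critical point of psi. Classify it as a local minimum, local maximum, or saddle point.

The Hessian of psi is constant: H = [[0, 4], [4, -4]].
det(H) = 0·(-4) − 4² = -16.
Since det(H) < 0, H is indefinite and the critical point is a saddle point.

saddle point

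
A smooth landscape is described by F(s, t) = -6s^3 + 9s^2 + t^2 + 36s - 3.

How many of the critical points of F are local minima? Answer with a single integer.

1

F separates as a function of s plus a function of t, so ∇F=0 decouples.
∂F/∂s = -18(s - 2)(s + 1) = 0 at s ∈ {-1, 2}; ∂F/∂t = 2t = 0 at t ∈ {0}.
The Hessian is diagonal: diag(F_ss, F_tt). Second derivatives: F_ss(-1)=54, F_ss(2)=-54; F_tt(0)=2.
Local minima occur where both diagonal entries positive: (-1, 0). Count: 1.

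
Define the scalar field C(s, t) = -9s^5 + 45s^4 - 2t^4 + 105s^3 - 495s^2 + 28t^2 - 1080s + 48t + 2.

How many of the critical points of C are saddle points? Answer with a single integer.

6

C separates as a function of s plus a function of t, so ∇C=0 decouples.
∂C/∂s = -45(s - 4)(s - 3)(s + 1)(s + 2) = 0 at s ∈ {-2, -1, 3, 4}; ∂C/∂t = -8(t - 3)(t + 1)(t + 2) = 0 at t ∈ {-2, -1, 3}.
The Hessian is diagonal: diag(C_ss, C_tt). Second derivatives: C_ss(-2)=1350, C_ss(-1)=-900, C_ss(3)=900, C_ss(4)=-1350; C_tt(-2)=-40, C_tt(-1)=32, C_tt(3)=-160.
Saddle points occur where the two diagonal entries have opposite signs: (-2, -2), (-2, 3), (-1, -1), (3, -2), (3, 3), (4, -1). Count: 6.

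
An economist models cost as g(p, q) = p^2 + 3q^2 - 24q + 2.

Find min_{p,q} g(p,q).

g(p,q) separates as A(p) + B(q) + 2, so its minimum is min A + min B + 2.
A'(p) = 2p vanishes at p ∈ {0}; B'(q) = 6q - 24 vanishes at q ∈ {4}.
Local minima of A (where A''>0): A(0)=0. Local minima of B: B(4)=-48.
So the global minimum of g is A(0) + B(4) + 2 = 0 − 48 + 2 = -46, attained at (0, 4).

-46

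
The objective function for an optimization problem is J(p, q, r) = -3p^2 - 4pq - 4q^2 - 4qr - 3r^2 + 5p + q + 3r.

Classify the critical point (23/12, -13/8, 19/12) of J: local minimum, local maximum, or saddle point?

The Hessian is constant: H = [[-6, -4, 0], [-4, -8, -4], [0, -4, -6]].
Leading principal minors: Δ₁ = -6, Δ₂ = 32, Δ₃ = -96.
The minors alternate sign starting negative (−, +, −), so H is negative definite: a local maximum.

local maximum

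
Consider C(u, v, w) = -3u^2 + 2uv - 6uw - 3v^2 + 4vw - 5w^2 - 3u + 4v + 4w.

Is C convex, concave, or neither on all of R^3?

concave

C is quadratic, so its Hessian is the constant matrix H = [[-6, 2, -6], [2, -6, 4], [-6, 4, -10]].
Leading principal minors: -6, 32, -104.
Signs alternate −, +, − ⇒ H ≺ 0 ⇒ concave.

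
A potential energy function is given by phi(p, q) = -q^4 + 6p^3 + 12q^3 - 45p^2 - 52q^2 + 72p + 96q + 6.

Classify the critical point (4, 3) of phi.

The mixed partial ∂²phi/∂p∂q is 0, so the Hessian at any point is diag(phi_pp, phi_qq) = diag(18(2p - 5), 4(-3q^2 + 18q - 26)).
At (4, 3): H = diag(54, 4).
Both eigenvalues are positive, so H is positive definite: a local minimum.

local minimum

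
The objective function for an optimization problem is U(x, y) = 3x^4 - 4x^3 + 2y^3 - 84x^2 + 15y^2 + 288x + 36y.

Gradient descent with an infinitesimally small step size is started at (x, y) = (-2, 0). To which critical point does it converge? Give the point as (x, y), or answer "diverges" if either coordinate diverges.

(-4, -2)

U is separable, so gradient descent decouples: x follows -∂U/∂x, y follows -∂U/∂y.
∂U/∂x = 12(x - 3)(x - 2)(x + 4); at x=-2 this is 480, so x decreases.
∂U/∂y = 6(y + 2)(y + 3); at y=0 this is 36, so y decreases.
x converges to its nearest critical value -4 (a local min of the x-part); y converges to -2. The iterate converges to (-4, -2).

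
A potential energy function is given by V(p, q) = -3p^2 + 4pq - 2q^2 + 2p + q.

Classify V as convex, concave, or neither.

V is quadratic, so its Hessian is the constant matrix H = [[-6, 4], [4, -4]].
det(H) = 8, tr(H) = -10.
det(H) > 0 and tr(H) < 0, so H is negative definite everywhere: concave.

concave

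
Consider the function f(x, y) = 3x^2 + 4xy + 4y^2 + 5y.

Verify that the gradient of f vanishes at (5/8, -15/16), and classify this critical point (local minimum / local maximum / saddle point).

local minimum

∇f = (6x + 4y, 4x + 8y + 5); substituting (5/8, -15/16) gives ∇f = (0, 0), so (5/8, -15/16) is indeed a critical point.
The Hessian of f is constant: H = [[6, 4], [4, 8]].
det(H) = 6·8 − 4² = 32.
det(H) > 0 and tr(H) = 14 > 0, so H is positive definite and the point is a local minimum.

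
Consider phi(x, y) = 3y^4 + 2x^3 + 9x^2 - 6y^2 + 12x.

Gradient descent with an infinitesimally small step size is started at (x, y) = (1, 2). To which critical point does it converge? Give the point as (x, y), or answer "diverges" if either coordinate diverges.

(-1, 1)

phi is separable, so gradient descent decouples: x follows -∂phi/∂x, y follows -∂phi/∂y.
∂phi/∂x = 6(x + 1)(x + 2); at x=1 this is 36, so x decreases.
∂phi/∂y = 12y(y - 1)(y + 1); at y=2 this is 72, so y decreases.
x converges to its nearest critical value -1 (a local min of the x-part); y converges to 1. The iterate converges to (-1, 1).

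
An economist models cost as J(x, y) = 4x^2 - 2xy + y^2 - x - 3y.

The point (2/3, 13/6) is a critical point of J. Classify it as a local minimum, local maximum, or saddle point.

The Hessian of J is constant: H = [[8, -2], [-2, 2]].
det(H) = 8·2 − (-2)² = 12.
det(H) > 0 and tr(H) = 10 > 0, so H is positive definite and the point is a local minimum.

local minimum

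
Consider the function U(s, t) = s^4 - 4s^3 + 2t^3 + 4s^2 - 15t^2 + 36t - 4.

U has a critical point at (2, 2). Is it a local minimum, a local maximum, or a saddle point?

The mixed partial ∂²U/∂s∂t is 0, so the Hessian at any point is diag(U_ss, U_tt) = diag(4(3s^2 - 6s + 2), 6(2t - 5)).
At (2, 2): H = diag(8, -6).
The eigenvalues have opposite signs, so H is indefinite: a saddle point.

saddle point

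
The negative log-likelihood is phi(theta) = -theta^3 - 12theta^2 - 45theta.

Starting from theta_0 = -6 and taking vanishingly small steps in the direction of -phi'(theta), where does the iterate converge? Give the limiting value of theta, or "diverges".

phi'(theta) = -3(theta + 3)(theta + 5), so phi'(-6) = -9.
Gradient descent moves in the -phi' direction, i.e. theta is increasing.
The nearest critical point in that direction is theta = -5, where phi'' = 6 > 0 (a local minimum). The iterate converges there.

-5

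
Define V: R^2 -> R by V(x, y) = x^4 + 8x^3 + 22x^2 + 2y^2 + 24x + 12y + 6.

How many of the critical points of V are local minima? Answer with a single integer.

2

V separates as a function of x plus a function of y, so ∇V=0 decouples.
∂V/∂x = 4(x + 1)(x + 2)(x + 3) = 0 at x ∈ {-3, -2, -1}; ∂V/∂y = 4(y + 3) = 0 at y ∈ {-3}.
The Hessian is diagonal: diag(V_xx, V_yy). Second derivatives: V_xx(-3)=8, V_xx(-2)=-4, V_xx(-1)=8; V_yy(-3)=4.
Local minima occur where both diagonal entries positive: (-3, -3), (-1, -3). Count: 2.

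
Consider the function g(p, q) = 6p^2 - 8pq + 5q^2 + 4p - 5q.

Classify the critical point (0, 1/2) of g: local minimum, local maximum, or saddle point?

local minimum

The Hessian of g is constant: H = [[12, -8], [-8, 10]].
det(H) = 12·10 − (-8)² = 56.
det(H) > 0 and tr(H) = 22 > 0, so H is positive definite and the point is a local minimum.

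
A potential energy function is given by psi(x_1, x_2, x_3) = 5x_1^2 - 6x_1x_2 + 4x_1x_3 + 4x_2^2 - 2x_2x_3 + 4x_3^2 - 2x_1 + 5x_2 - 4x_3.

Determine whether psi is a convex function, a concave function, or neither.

convex

psi is quadratic, so its Hessian is the constant matrix H = [[10, -6, 4], [-6, 8, -2], [4, -2, 8]].
Leading principal minors: 10, 44, 280.
All positive ⇒ H ≻ 0 ⇒ convex.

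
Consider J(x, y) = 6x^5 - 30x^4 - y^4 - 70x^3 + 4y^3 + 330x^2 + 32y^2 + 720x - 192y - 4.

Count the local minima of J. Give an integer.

J separates as a function of x plus a function of y, so ∇J=0 decouples.
∂J/∂x = 30(x - 4)(x - 3)(x + 1)(x + 2) = 0 at x ∈ {-2, -1, 3, 4}; ∂J/∂y = -4(y - 4)(y - 3)(y + 4) = 0 at y ∈ {-4, 3, 4}.
The Hessian is diagonal: diag(J_xx, J_yy). Second derivatives: J_xx(-2)=-900, J_xx(-1)=600, J_xx(3)=-600, J_xx(4)=900; J_yy(-4)=-224, J_yy(3)=28, J_yy(4)=-32.
Local minima occur where both diagonal entries positive: (-1, 3), (4, 3). Count: 2.

2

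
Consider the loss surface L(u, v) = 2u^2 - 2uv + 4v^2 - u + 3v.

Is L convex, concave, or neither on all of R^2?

L is quadratic, so its Hessian is the constant matrix H = [[4, -2], [-2, 8]].
det(H) = 28, tr(H) = 12.
det(H) > 0 and tr(H) > 0, so H is positive definite everywhere: convex.

convex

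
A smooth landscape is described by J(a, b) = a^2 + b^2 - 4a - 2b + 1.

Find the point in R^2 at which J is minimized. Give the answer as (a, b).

J(a,b) separates as P(a) + Q(b) + 1, so its minimum is min P + min Q + 1.
P'(a) = 2a - 4 vanishes at a ∈ {2}; Q'(b) = 2b - 2 vanishes at b ∈ {1}.
Local minima of P (where P''>0): P(2)=-4. Local minima of Q: Q(1)=-1.
So the global minimum of J is P(2) + Q(1) + 1 = -4 − 1 + 1 = -4, attained at (2, 1).

(2, 1)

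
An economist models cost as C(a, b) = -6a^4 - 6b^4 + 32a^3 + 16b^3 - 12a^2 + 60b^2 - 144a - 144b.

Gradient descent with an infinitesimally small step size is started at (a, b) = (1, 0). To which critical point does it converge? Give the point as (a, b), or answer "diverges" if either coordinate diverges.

C is separable, so gradient descent decouples: a follows -∂C/∂a, b follows -∂C/∂b.
∂C/∂a = -24(a - 3)(a - 2)(a + 1); at a=1 this is -96, so a increases.
∂C/∂b = -24(b - 3)(b - 1)(b + 2); at b=0 this is -144, so b increases.
a converges to its nearest critical value 2 (a local min of the a-part); b converges to 1. The iterate converges to (2, 1).

(2, 1)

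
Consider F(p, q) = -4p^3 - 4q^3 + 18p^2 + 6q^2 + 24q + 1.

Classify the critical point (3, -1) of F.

saddle point

The mixed partial ∂²F/∂p∂q is 0, so the Hessian at any point is diag(F_pp, F_qq) = diag(12(-2p + 3), 12(-2q + 1)).
At (3, -1): H = diag(-36, 36).
The eigenvalues have opposite signs, so H is indefinite: a saddle point.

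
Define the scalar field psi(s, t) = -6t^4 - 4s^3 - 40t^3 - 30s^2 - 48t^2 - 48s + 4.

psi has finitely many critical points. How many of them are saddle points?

psi separates as a function of s plus a function of t, so ∇psi=0 decouples.
∂psi/∂s = -12(s + 1)(s + 4) = 0 at s ∈ {-4, -1}; ∂psi/∂t = -24t(t + 1)(t + 4) = 0 at t ∈ {-4, -1, 0}.
The Hessian is diagonal: diag(psi_ss, psi_tt). Second derivatives: psi_ss(-4)=36, psi_ss(-1)=-36; psi_tt(-4)=-288, psi_tt(-1)=72, psi_tt(0)=-96.
Saddle points occur where the two diagonal entries have opposite signs: (-4, -4), (-4, 0), (-1, -1). Count: 3.

3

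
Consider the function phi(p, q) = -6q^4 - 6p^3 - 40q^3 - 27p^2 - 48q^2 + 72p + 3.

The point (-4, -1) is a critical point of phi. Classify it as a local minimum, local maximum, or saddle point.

local minimum

The mixed partial ∂²phi/∂p∂q is 0, so the Hessian at any point is diag(phi_pp, phi_qq) = diag(-18(2p + 3), -24(3q^2 + 10q + 4)).
At (-4, -1): H = diag(90, 72).
Both eigenvalues are positive, so H is positive definite: a local minimum.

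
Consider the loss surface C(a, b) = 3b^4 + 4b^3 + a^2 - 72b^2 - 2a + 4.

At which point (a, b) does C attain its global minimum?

(1, -4)

C(a,b) separates as P(a) + Q(b) + 4, so its minimum is min P + min Q + 4.
P'(a) = 2a - 2 vanishes at a ∈ {1}; Q'(b) = 12b(b - 3)(b + 4) vanishes at b ∈ {-4, 0, 3}.
Local minima of P (where P''>0): P(1)=-1. Local minima of Q: Q(-4)=-640, Q(3)=-297.
So the global minimum of C is P(1) + Q(-4) + 4 = -1 − 640 + 4 = -637, attained at (1, -4).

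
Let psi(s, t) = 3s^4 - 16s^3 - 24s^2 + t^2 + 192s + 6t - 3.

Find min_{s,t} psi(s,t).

-316

psi(s,t) separates as P(s) + Q(t) − 3, so its minimum is min P + min Q − 3.
P'(s) = 12(s - 4)(s - 2)(s + 2) vanishes at s ∈ {-2, 2, 4}; Q'(t) = 2(t + 3) vanishes at t ∈ {-3}.
Local minima of P (where P''>0): P(-2)=-304, P(4)=128. Local minima of Q: Q(-3)=-9.
So the global minimum of psi is P(-2) + Q(-3) − 3 = -304 − 9 − 3 = -316, attained at (-2, -3).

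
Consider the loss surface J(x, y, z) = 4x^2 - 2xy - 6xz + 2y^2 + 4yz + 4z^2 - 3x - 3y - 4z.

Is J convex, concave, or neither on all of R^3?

J is quadratic, so its Hessian is the constant matrix H = [[8, -2, -6], [-2, 4, 4], [-6, 4, 8]].
Leading principal minors: 8, 28, 48.
All positive ⇒ H ≻ 0 ⇒ convex.

convex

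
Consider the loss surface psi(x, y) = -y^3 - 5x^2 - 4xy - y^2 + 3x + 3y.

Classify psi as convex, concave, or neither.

The term -y^3 is cubic, so the Hessian is not constant.
∂²psi/∂y² = -6y - 2, which takes both signs as y varies (negative for sufficiently large y). A diagonal entry of the Hessian changing sign means the Hessian is neither positive- nor negative-semidefinite on all of R^2.

neither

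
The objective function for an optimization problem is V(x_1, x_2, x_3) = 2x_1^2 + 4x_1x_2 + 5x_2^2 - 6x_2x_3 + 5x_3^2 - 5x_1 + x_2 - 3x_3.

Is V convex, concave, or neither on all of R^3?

convex

V is quadratic, so its Hessian is the constant matrix H = [[4, 4, 0], [4, 10, -6], [0, -6, 10]].
Leading principal minors: 4, 24, 96.
All positive ⇒ H ≻ 0 ⇒ convex.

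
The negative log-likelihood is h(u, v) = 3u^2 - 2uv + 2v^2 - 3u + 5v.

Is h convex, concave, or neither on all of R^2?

h is quadratic, so its Hessian is the constant matrix H = [[6, -2], [-2, 4]].
det(H) = 20, tr(H) = 10.
det(H) > 0 and tr(H) > 0, so H is positive definite everywhere: convex.

convex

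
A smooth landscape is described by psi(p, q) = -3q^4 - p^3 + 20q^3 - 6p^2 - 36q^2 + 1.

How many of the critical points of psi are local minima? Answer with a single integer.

psi separates as a function of p plus a function of q, so ∇psi=0 decouples.
∂psi/∂p = -3p(p + 4) = 0 at p ∈ {-4, 0}; ∂psi/∂q = -12q(q - 3)(q - 2) = 0 at q ∈ {0, 2, 3}.
The Hessian is diagonal: diag(psi_pp, psi_qq). Second derivatives: psi_pp(-4)=12, psi_pp(0)=-12; psi_qq(0)=-72, psi_qq(2)=24, psi_qq(3)=-36.
Local minima occur where both diagonal entries positive: (-4, 2). Count: 1.

1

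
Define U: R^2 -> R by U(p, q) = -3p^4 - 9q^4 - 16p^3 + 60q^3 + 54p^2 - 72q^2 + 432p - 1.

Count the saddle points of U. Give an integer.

U separates as a function of p plus a function of q, so ∇U=0 decouples.
∂U/∂p = -12(p - 3)(p + 3)(p + 4) = 0 at p ∈ {-4, -3, 3}; ∂U/∂q = -36q(q - 4)(q - 1) = 0 at q ∈ {0, 1, 4}.
The Hessian is diagonal: diag(U_pp, U_qq). Second derivatives: U_pp(-4)=-84, U_pp(-3)=72, U_pp(3)=-504; U_qq(0)=-144, U_qq(1)=108, U_qq(4)=-432.
Saddle points occur where the two diagonal entries have opposite signs: (-4, 1), (-3, 0), (-3, 4), (3, 1). Count: 4.

4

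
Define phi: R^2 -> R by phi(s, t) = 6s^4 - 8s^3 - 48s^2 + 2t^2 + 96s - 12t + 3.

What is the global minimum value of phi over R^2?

-239

phi(s,t) separates as P(s) + Q(t) + 3, so its minimum is min P + min Q + 3.
P'(s) = 24(s - 2)(s - 1)(s + 2) vanishes at s ∈ {-2, 1, 2}; Q'(t) = 4(t - 3) vanishes at t ∈ {3}.
Local minima of P (where P''>0): P(-2)=-224, P(2)=32. Local minima of Q: Q(3)=-18.
So the global minimum of phi is P(-2) + Q(3) + 3 = -224 − 18 + 3 = -239, attained at (-2, 3).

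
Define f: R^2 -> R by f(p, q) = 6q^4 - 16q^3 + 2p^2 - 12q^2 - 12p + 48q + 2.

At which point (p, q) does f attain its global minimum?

f(p,q) separates as A(p) + B(q) + 2, so its minimum is min A + min B + 2.
A'(p) = 4p - 12 vanishes at p ∈ {3}; B'(q) = 24(q - 2)(q - 1)(q + 1) vanishes at q ∈ {-1, 1, 2}.
Local minima of A (where A''>0): A(3)=-18. Local minima of B: B(-1)=-38, B(2)=16.
So the global minimum of f is A(3) + B(-1) + 2 = -18 − 38 + 2 = -54, attained at (3, -1).

(3, -1)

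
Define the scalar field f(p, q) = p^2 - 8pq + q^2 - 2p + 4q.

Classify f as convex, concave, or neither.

f is quadratic, so its Hessian is the constant matrix H = [[2, -8], [-8, 2]].
det(H) = -60, tr(H) = 4.
det(H) < 0, so H is indefinite: neither convex nor concave.

neither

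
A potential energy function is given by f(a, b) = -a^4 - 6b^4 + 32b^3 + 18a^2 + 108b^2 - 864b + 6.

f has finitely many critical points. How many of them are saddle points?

4

f separates as a function of a plus a function of b, so ∇f=0 decouples.
∂f/∂a = -4a(a - 3)(a + 3) = 0 at a ∈ {-3, 0, 3}; ∂f/∂b = -24(b - 4)(b - 3)(b + 3) = 0 at b ∈ {-3, 3, 4}.
The Hessian is diagonal: diag(f_aa, f_bb). Second derivatives: f_aa(-3)=-72, f_aa(0)=36, f_aa(3)=-72; f_bb(-3)=-1008, f_bb(3)=144, f_bb(4)=-168.
Saddle points occur where the two diagonal entries have opposite signs: (-3, 3), (0, -3), (0, 4), (3, 3). Count: 4.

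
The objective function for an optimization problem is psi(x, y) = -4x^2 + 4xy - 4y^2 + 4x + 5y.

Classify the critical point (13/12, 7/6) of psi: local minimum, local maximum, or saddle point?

The Hessian of psi is constant: H = [[-8, 4], [4, -8]].
det(H) = (-8)·(-8) − 4² = 48.
det(H) > 0 and tr(H) = -16 < 0, so H is negative definite and the point is a local maximum.

local maximum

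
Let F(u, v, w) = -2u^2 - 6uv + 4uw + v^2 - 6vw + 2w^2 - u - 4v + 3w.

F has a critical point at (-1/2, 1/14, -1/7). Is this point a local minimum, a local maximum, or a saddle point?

The Hessian is constant: H = [[-4, -6, 4], [-6, 2, -6], [4, -6, 4]].
Leading principal minors: Δ₁ = -4, Δ₂ = -44, Δ₃ = 224.
The minors fit neither the all-positive nor the alternating-sign pattern, so H is indefinite: a saddle point.

saddle point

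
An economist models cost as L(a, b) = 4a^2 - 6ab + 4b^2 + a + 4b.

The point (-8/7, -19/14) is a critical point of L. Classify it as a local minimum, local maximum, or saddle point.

local minimum

The Hessian of L is constant: H = [[8, -6], [-6, 8]].
det(H) = 8·8 − (-6)² = 28.
det(H) > 0 and tr(H) = 16 > 0, so H is positive definite and the point is a local minimum.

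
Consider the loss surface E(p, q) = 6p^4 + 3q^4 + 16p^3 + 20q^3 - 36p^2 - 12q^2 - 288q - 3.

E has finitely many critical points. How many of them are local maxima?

1

E separates as a function of p plus a function of q, so ∇E=0 decouples.
∂E/∂p = 24p(p - 1)(p + 3) = 0 at p ∈ {-3, 0, 1}; ∂E/∂q = 12(q - 2)(q + 3)(q + 4) = 0 at q ∈ {-4, -3, 2}.
The Hessian is diagonal: diag(E_pp, E_qq). Second derivatives: E_pp(-3)=288, E_pp(0)=-72, E_pp(1)=96; E_qq(-4)=72, E_qq(-3)=-60, E_qq(2)=360.
Local maxima occur where both diagonal entries negative: (0, -3). Count: 1.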